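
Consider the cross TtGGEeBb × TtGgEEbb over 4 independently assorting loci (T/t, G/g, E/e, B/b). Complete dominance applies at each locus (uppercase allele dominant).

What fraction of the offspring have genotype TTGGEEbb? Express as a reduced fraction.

P(TTGGEEbb) = 1/32

TtGGEeBb gametes: TGEB×2, TGEb×2, TGeB×2, TGeb×2, tGEB×2, tGEb×2, tGeB×2, tGeb×2
TtGgEEbb gametes: TGEb×4, TgEb×4, tGEb×4, tgEb×4
TtGGEeBb×TtGgEEbb grid (16·16=256): TTGGEEBb=8 TTGGEEbb=8 TTGGEeBb=8 TTGGEebb=8 TTGgEEBb=8 TTGgEEbb=8 TTGgEeBb=8 TTGgEebb=8 TtGGEEBb=16 TtGGEEbb=16 TtGGEeBb=16 TtGGEebb=16 TtGgEEBb=16 TtGgEEbb=16 TtGgEeBb=16 TtGgEebb=16 ttGGEEBb=8 ttGGEEbb=8 ttGGEeBb=8 ttGGEebb=8 ttGgEEBb=8 ttGgEEbb=8 ttGgEeBb=8 ttGgEebb=8
TTGGEEbb hits 8/256; gcd=8; 8÷8/256÷8 = 1/32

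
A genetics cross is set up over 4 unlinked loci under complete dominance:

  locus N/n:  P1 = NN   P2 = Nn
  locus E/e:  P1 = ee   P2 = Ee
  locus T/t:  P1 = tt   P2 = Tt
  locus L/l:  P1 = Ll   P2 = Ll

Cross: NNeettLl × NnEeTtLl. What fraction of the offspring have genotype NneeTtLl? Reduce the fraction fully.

NNeettLl gametes: NetL×8, Netl×8
NnEeTtLl gametes: NETL×1, NETl×1, NEtL×1, NEtl×1, NeTL×1, NeTl×1, NetL×1, Netl×1, nETL×1, nETl×1, nEtL×1, nEtl×1, neTL×1, neTl×1, netL×1, netl×1
NNeettLl×NnEeTtLl grid (16·16=256): NNEeTtLL=8 NNEeTtLl=16 NNEeTtll=8 NNEettLL=8 NNEettLl=16 NNEettll=8 NNeeTtLL=8 NNeeTtLl=16 NNeeTtll=8 NNeettLL=8 NNeettLl=16 NNeettll=8 NnEeTtLL=8 NnEeTtLl=16 NnEeTtll=8 NnEettLL=8 NnEettLl=16 NnEettll=8 NneeTtLL=8 NneeTtLl=16 NneeTtll=8 NneettLL=8 NneettLl=16 Nneettll=8
NneeTtLl hits 16/256; gcd=16; 16÷16/256÷16 = 1/16

P(NneeTtLl) = 1/16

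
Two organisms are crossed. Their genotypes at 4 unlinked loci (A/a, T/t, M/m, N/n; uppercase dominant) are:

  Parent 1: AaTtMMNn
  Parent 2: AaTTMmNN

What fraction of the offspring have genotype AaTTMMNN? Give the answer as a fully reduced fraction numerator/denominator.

AaTtMMNn gametes: ATMN×2, ATMn×2, AtMN×2, AtMn×2, aTMN×2, aTMn×2, atMN×2, atMn×2
AaTTMmNN gametes: ATMN×4, ATmN×4, aTMN×4, aTmN×4
AaTtMMNn×AaTTMmNN grid (16·16=256): AATTMMNN=8 AATTMMNn=8 AATTMmNN=8 AATTMmNn=8 AATtMMNN=8 AATtMMNn=8 AATtMmNN=8 AATtMmNn=8 AaTTMMNN=16 AaTTMMNn=16 AaTTMmNN=16 AaTTMmNn=16 AaTtMMNN=16 AaTtMMNn=16 AaTtMmNN=16 AaTtMmNn=16 aaTTMMNN=8 aaTTMMNn=8 aaTTMmNN=8 aaTTMmNn=8 aaTtMMNN=8 aaTtMMNn=8 aaTtMmNN=8 aaTtMmNn=8
AaTTMMNN hits 16/256; gcd=16; 16÷16/256÷16 = 1/16

P(AaTTMMNN) = 1/16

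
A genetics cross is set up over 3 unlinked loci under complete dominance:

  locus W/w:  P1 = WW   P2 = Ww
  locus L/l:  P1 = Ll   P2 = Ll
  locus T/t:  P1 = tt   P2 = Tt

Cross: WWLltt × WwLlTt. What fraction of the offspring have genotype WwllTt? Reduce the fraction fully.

P(WwllTt) = 1/16

WWLltt gametes: WLt×4, Wlt×4
WwLlTt gametes: WLT×1, WLt×1, WlT×1, Wlt×1, wLT×1, wLt×1, wlT×1, wlt×1
WWLltt×WwLlTt grid (8·8=64): WWLLTt=4 WWLLtt=4 WWLlTt=8 WWLltt=8 WWllTt=4 WWlltt=4 WwLLTt=4 WwLLtt=4 WwLlTt=8 WwLltt=8 WwllTt=4 Wwlltt=4
WwllTt hits 4/64; gcd=4; 4÷4/64÷4 = 1/16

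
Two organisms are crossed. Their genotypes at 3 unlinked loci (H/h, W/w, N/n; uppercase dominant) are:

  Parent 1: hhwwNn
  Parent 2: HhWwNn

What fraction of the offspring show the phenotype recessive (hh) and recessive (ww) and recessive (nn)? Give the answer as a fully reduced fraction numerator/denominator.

P(hh ww nn) = 1/16

hhwwNn gametes: hwN×4, hwn×4
HhWwNn gametes: HWN×1, HWn×1, HwN×1, Hwn×1, hWN×1, hWn×1, hwN×1, hwn×1
hhwwNn×HhWwNn grid (8·8=64): HhWwNN=4 HhWwNn=8 HhWwnn=4 HhwwNN=4 HhwwNn=8 Hhwwnn=4 hhWwNN=4 hhWwNn=8 hhWwnn=4 hhwwNN=4 hhwwNn=8 hhwwnn=4
hh ww nn hits 4/64; gcd=4; 4÷4/64÷4 = 1/16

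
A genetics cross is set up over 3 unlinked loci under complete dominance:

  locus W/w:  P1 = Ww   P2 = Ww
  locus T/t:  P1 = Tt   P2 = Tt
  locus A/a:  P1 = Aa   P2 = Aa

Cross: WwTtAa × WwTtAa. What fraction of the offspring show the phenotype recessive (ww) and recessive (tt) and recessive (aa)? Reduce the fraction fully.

WwTtAa gametes: WTA×1, WTa×1, WtA×1, Wta×1, wTA×1, wTa×1, wtA×1, wta×1
WwTtAa gametes: WTA×1, WTa×1, WtA×1, Wta×1, wTA×1, wTa×1, wtA×1, wta×1
WwTtAa×WwTtAa grid (8·8=64): WWTTAA=1 WWTTAa=2 WWTTaa=1 WWTtAA=2 WWTtAa=4 WWTtaa=2 WWttAA=1 WWttAa=2 WWttaa=1 WwTTAA=2 WwTTAa=4 WwTTaa=2 WwTtAA=4 WwTtAa=8 WwTtaa=4 WwttAA=2 WwttAa=4 Wwttaa=2 wwTTAA=1 wwTTAa=2 wwTTaa=1 wwTtAA=2 wwTtAa=4 wwTtaa=2 wwttAA=1 wwttAa=2 wwttaa=1
ww tt aa hits 1/64; gcd=1; 1÷1/64÷1 = 1/64

P(ww tt aa) = 1/64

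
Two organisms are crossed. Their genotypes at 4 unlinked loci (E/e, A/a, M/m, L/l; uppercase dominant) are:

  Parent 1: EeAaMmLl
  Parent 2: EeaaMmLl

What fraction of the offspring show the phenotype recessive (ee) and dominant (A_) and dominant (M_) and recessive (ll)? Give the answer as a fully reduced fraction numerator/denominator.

P(ee A_ M_ ll) = 3/128

EeAaMmLl gametes: EAML×1, EAMl×1, EAmL×1, EAml×1, EaML×1, EaMl×1, EamL×1, Eaml×1, eAML×1, eAMl×1, eAmL×1, eAml×1, eaML×1, eaMl×1, eamL×1, eaml×1
EeaaMmLl gametes: EaML×2, EaMl×2, EamL×2, Eaml×2, eaML×2, eaMl×2, eamL×2, eaml×2
EeAaMmLl×EeaaMmLl grid (16·16=256): EEAaMMLL=2 EEAaMMLl=4 EEAaMMll=2 EEAaMmLL=4 EEAaMmLl=8 EEAaMmll=4 EEAammLL=2 EEAammLl=4 EEAammll=2 EEaaMMLL=2 EEaaMMLl=4 EEaaMMll=2 EEaaMmLL=4 EEaaMmLl=8 EEaaMmll=4 EEaammLL=2 EEaammLl=4 EEaammll=2 EeAaMMLL=4 EeAaMMLl=8 EeAaMMll=4 EeAaMmLL=8 EeAaMmLl=16 EeAaMmll=8 EeAammLL=4 EeAammLl=8 EeAammll=4 EeaaMMLL=4 EeaaMMLl=8 EeaaMMll=4 EeaaMmLL=8 EeaaMmLl=16 EeaaMmll=8 EeaammLL=4 EeaammLl=8 Eeaammll=4 eeAaMMLL=2 eeAaMMLl=4 eeAaMMll=2 eeAaMmLL=4 eeAaMmLl=8 eeAaMmll=4 eeAammLL=2 eeAammLl=4 eeAammll=2 eeaaMMLL=2 eeaaMMLl=4 eeaaMMll=2 eeaaMmLL=4 eeaaMmLl=8 eeaaMmll=4 eeaammLL=2 eeaammLl=4 eeaammll=2
ee A_ M_ ll hits 6/256; gcd=2; 6÷2/256÷2 = 3/128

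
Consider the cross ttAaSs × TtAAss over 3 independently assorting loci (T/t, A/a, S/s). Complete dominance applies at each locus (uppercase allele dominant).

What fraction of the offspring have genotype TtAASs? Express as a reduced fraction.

ttAaSs gametes: tAS×2, tAs×2, taS×2, tas×2
TtAAss gametes: TAs×4, tAs×4
ttAaSs×TtAAss grid (8·8=64): TtAASs=8 TtAAss=8 TtAaSs=8 TtAass=8 ttAASs=8 ttAAss=8 ttAaSs=8 ttAass=8
TtAASs hits 8/64; gcd=8; 8÷8/64÷8 = 1/8

P(TtAASs) = 1/8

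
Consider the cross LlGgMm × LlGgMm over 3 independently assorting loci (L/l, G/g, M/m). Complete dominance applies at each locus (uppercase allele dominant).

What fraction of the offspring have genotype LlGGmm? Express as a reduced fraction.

LlGgMm gametes: LGM×1, LGm×1, LgM×1, Lgm×1, lGM×1, lGm×1, lgM×1, lgm×1
LlGgMm gametes: LGM×1, LGm×1, LgM×1, Lgm×1, lGM×1, lGm×1, lgM×1, lgm×1
LlGgMm×LlGgMm grid (8·8=64): LLGGMM=1 LLGGMm=2 LLGGmm=1 LLGgMM=2 LLGgMm=4 LLGgmm=2 LLggMM=1 LLggMm=2 LLggmm=1 LlGGMM=2 LlGGMm=4 LlGGmm=2 LlGgMM=4 LlGgMm=8 LlGgmm=4 LlggMM=2 LlggMm=4 Llggmm=2 llGGMM=1 llGGMm=2 llGGmm=1 llGgMM=2 llGgMm=4 llGgmm=2 llggMM=1 llggMm=2 llggmm=1
LlGGmm hits 2/64; gcd=2; 2÷2/64÷2 = 1/32

P(LlGGmm) = 1/32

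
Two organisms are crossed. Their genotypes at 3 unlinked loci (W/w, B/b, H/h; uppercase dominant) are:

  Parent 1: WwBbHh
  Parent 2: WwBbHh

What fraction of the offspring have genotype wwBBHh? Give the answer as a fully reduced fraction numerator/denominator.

WwBbHh gametes: WBH×1, WBh×1, WbH×1, Wbh×1, wBH×1, wBh×1, wbH×1, wbh×1
WwBbHh gametes: WBH×1, WBh×1, WbH×1, Wbh×1, wBH×1, wBh×1, wbH×1, wbh×1
WwBbHh×WwBbHh grid (8·8=64): WWBBHH=1 WWBBHh=2 WWBBhh=1 WWBbHH=2 WWBbHh=4 WWBbhh=2 WWbbHH=1 WWbbHh=2 WWbbhh=1 WwBBHH=2 WwBBHh=4 WwBBhh=2 WwBbHH=4 WwBbHh=8 WwBbhh=4 WwbbHH=2 WwbbHh=4 Wwbbhh=2 wwBBHH=1 wwBBHh=2 wwBBhh=1 wwBbHH=2 wwBbHh=4 wwBbhh=2 wwbbHH=1 wwbbHh=2 wwbbhh=1
wwBBHh hits 2/64; gcd=2; 2÷2/64÷2 = 1/32

P(wwBBHh) = 1/32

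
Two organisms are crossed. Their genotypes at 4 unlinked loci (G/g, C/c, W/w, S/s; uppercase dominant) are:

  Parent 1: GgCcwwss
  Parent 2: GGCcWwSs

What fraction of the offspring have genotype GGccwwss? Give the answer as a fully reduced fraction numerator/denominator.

GgCcwwss gametes: GCws×4, Gcws×4, gCws×4, gcws×4
GGCcWwSs gametes: GCWS×2, GCWs×2, GCwS×2, GCws×2, GcWS×2, GcWs×2, GcwS×2, Gcws×2
GgCcwwss×GGCcWwSs grid (16·16=256): GGCCWwSs=8 GGCCWwss=8 GGCCwwSs=8 GGCCwwss=8 GGCcWwSs=16 GGCcWwss=16 GGCcwwSs=16 GGCcwwss=16 GGccWwSs=8 GGccWwss=8 GGccwwSs=8 GGccwwss=8 GgCCWwSs=8 GgCCWwss=8 GgCCwwSs=8 GgCCwwss=8 GgCcWwSs=16 GgCcWwss=16 GgCcwwSs=16 GgCcwwss=16 GgccWwSs=8 GgccWwss=8 GgccwwSs=8 Ggccwwss=8
GGccwwss hits 8/256; gcd=8; 8÷8/256÷8 = 1/32

P(GGccwwss) = 1/32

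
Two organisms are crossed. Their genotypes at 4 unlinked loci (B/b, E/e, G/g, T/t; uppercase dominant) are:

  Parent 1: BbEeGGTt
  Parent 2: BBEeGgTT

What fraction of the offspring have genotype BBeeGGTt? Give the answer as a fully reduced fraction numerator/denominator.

P(BBeeGGTt) = 1/32

BbEeGGTt gametes: BEGT×2, BEGt×2, BeGT×2, BeGt×2, bEGT×2, bEGt×2, beGT×2, beGt×2
BBEeGgTT gametes: BEGT×4, BEgT×4, BeGT×4, BegT×4
BbEeGGTt×BBEeGgTT grid (16·16=256): BBEEGGTT=8 BBEEGGTt=8 BBEEGgTT=8 BBEEGgTt=8 BBEeGGTT=16 BBEeGGTt=16 BBEeGgTT=16 BBEeGgTt=16 BBeeGGTT=8 BBeeGGTt=8 BBeeGgTT=8 BBeeGgTt=8 BbEEGGTT=8 BbEEGGTt=8 BbEEGgTT=8 BbEEGgTt=8 BbEeGGTT=16 BbEeGGTt=16 BbEeGgTT=16 BbEeGgTt=16 BbeeGGTT=8 BbeeGGTt=8 BbeeGgTT=8 BbeeGgTt=8
BBeeGGTt hits 8/256; gcd=8; 8÷8/256÷8 = 1/32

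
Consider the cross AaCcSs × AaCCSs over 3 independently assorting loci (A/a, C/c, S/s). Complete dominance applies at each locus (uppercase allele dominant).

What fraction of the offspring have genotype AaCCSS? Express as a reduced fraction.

P(AaCCSS) = 1/16

AaCcSs gametes: ACS×1, ACs×1, AcS×1, Acs×1, aCS×1, aCs×1, acS×1, acs×1
AaCCSs gametes: ACS×2, ACs×2, aCS×2, aCs×2
AaCcSs×AaCCSs grid (8·8=64): AACCSS=2 AACCSs=4 AACCss=2 AACcSS=2 AACcSs=4 AACcss=2 AaCCSS=4 AaCCSs=8 AaCCss=4 AaCcSS=4 AaCcSs=8 AaCcss=4 aaCCSS=2 aaCCSs=4 aaCCss=2 aaCcSS=2 aaCcSs=4 aaCcss=2
AaCCSS hits 4/64; gcd=4; 4÷4/64÷4 = 1/16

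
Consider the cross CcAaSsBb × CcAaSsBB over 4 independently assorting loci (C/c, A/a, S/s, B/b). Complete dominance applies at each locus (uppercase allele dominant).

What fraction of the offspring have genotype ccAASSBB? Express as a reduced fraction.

CcAaSsBb gametes: CASB×1, CASb×1, CAsB×1, CAsb×1, CaSB×1, CaSb×1, CasB×1, Casb×1, cASB×1, cASb×1, cAsB×1, cAsb×1, caSB×1, caSb×1, casB×1, casb×1
CcAaSsBB gametes: CASB×2, CAsB×2, CaSB×2, CasB×2, cASB×2, cAsB×2, caSB×2, casB×2
CcAaSsBb×CcAaSsBB grid (16·16=256): CCAASSBB=2 CCAASSBb=2 CCAASsBB=4 CCAASsBb=4 CCAAssBB=2 CCAAssBb=2 CCAaSSBB=4 CCAaSSBb=4 CCAaSsBB=8 CCAaSsBb=8 CCAassBB=4 CCAassBb=4 CCaaSSBB=2 CCaaSSBb=2 CCaaSsBB=4 CCaaSsBb=4 CCaassBB=2 CCaassBb=2 CcAASSBB=4 CcAASSBb=4 CcAASsBB=8 CcAASsBb=8 CcAAssBB=4 CcAAssBb=4 CcAaSSBB=8 CcAaSSBb=8 CcAaSsBB=16 CcAaSsBb=16 CcAassBB=8 CcAassBb=8 CcaaSSBB=4 CcaaSSBb=4 CcaaSsBB=8 CcaaSsBb=8 CcaassBB=4 CcaassBb=4 ccAASSBB=2 ccAASSBb=2 ccAASsBB=4 ccAASsBb=4 ccAAssBB=2 ccAAssBb=2 ccAaSSBB=4 ccAaSSBb=4 ccAaSsBB=8 ccAaSsBb=8 ccAassBB=4 ccAassBb=4 ccaaSSBB=2 ccaaSSBb=2 ccaaSsBB=4 ccaaSsBb=4 ccaassBB=2 ccaassBb=2
ccAASSBB hits 2/256; gcd=2; 2÷2/256÷2 = 1/128

P(ccAASSBB) = 1/128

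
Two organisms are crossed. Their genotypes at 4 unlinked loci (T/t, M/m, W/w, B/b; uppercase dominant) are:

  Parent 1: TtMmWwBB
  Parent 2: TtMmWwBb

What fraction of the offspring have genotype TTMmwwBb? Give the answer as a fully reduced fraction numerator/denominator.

P(TTMmwwBb) = 1/64

TtMmWwBB gametes: TMWB×2, TMwB×2, TmWB×2, TmwB×2, tMWB×2, tMwB×2, tmWB×2, tmwB×2
TtMmWwBb gametes: TMWB×1, TMWb×1, TMwB×1, TMwb×1, TmWB×1, TmWb×1, TmwB×1, Tmwb×1, tMWB×1, tMWb×1, tMwB×1, tMwb×1, tmWB×1, tmWb×1, tmwB×1, tmwb×1
TtMmWwBB×TtMmWwBb grid (16·16=256): TTMMWWBB=2 TTMMWWBb=2 TTMMWwBB=4 TTMMWwBb=4 TTMMwwBB=2 TTMMwwBb=2 TTMmWWBB=4 TTMmWWBb=4 TTMmWwBB=8 TTMmWwBb=8 TTMmwwBB=4 TTMmwwBb=4 TTmmWWBB=2 TTmmWWBb=2 TTmmWwBB=4 TTmmWwBb=4 TTmmwwBB=2 TTmmwwBb=2 TtMMWWBB=4 TtMMWWBb=4 TtMMWwBB=8 TtMMWwBb=8 TtMMwwBB=4 TtMMwwBb=4 TtMmWWBB=8 TtMmWWBb=8 TtMmWwBB=16 TtMmWwBb=16 TtMmwwBB=8 TtMmwwBb=8 TtmmWWBB=4 TtmmWWBb=4 TtmmWwBB=8 TtmmWwBb=8 TtmmwwBB=4 TtmmwwBb=4 ttMMWWBB=2 ttMMWWBb=2 ttMMWwBB=4 ttMMWwBb=4 ttMMwwBB=2 ttMMwwBb=2 ttMmWWBB=4 ttMmWWBb=4 ttMmWwBB=8 ttMmWwBb=8 ttMmwwBB=4 ttMmwwBb=4 ttmmWWBB=2 ttmmWWBb=2 ttmmWwBB=4 ttmmWwBb=4 ttmmwwBB=2 ttmmwwBb=2
TTMmwwBb hits 4/256; gcd=4; 4÷4/256÷4 = 1/64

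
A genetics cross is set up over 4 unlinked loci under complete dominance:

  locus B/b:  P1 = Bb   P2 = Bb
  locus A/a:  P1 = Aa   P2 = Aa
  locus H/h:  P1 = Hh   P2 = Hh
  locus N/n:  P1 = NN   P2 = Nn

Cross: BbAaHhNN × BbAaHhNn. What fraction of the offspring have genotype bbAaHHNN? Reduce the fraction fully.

P(bbAaHHNN) = 1/64

BbAaHhNN gametes: BAHN×2, BAhN×2, BaHN×2, BahN×2, bAHN×2, bAhN×2, baHN×2, bahN×2
BbAaHhNn gametes: BAHN×1, BAHn×1, BAhN×1, BAhn×1, BaHN×1, BaHn×1, BahN×1, Bahn×1, bAHN×1, bAHn×1, bAhN×1, bAhn×1, baHN×1, baHn×1, bahN×1, bahn×1
BbAaHhNN×BbAaHhNn grid (16·16=256): BBAAHHNN=2 BBAAHHNn=2 BBAAHhNN=4 BBAAHhNn=4 BBAAhhNN=2 BBAAhhNn=2 BBAaHHNN=4 BBAaHHNn=4 BBAaHhNN=8 BBAaHhNn=8 BBAahhNN=4 BBAahhNn=4 BBaaHHNN=2 BBaaHHNn=2 BBaaHhNN=4 BBaaHhNn=4 BBaahhNN=2 BBaahhNn=2 BbAAHHNN=4 BbAAHHNn=4 BbAAHhNN=8 BbAAHhNn=8 BbAAhhNN=4 BbAAhhNn=4 BbAaHHNN=8 BbAaHHNn=8 BbAaHhNN=16 BbAaHhNn=16 BbAahhNN=8 BbAahhNn=8 BbaaHHNN=4 BbaaHHNn=4 BbaaHhNN=8 BbaaHhNn=8 BbaahhNN=4 BbaahhNn=4 bbAAHHNN=2 bbAAHHNn=2 bbAAHhNN=4 bbAAHhNn=4 bbAAhhNN=2 bbAAhhNn=2 bbAaHHNN=4 bbAaHHNn=4 bbAaHhNN=8 bbAaHhNn=8 bbAahhNN=4 bbAahhNn=4 bbaaHHNN=2 bbaaHHNn=2 bbaaHhNN=4 bbaaHhNn=4 bbaahhNN=2 bbaahhNn=2
bbAaHHNN hits 4/256; gcd=4; 4÷4/256÷4 = 1/64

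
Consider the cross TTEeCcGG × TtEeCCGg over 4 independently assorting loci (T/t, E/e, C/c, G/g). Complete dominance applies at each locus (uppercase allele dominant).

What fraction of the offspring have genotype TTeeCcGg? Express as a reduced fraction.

TTEeCcGG gametes: TECG×4, TEcG×4, TeCG×4, TecG×4
TtEeCCGg gametes: TECG×2, TECg×2, TeCG×2, TeCg×2, tECG×2, tECg×2, teCG×2, teCg×2
TTEeCcGG×TtEeCCGg grid (16·16=256): TTEECCGG=8 TTEECCGg=8 TTEECcGG=8 TTEECcGg=8 TTEeCCGG=16 TTEeCCGg=16 TTEeCcGG=16 TTEeCcGg=16 TTeeCCGG=8 TTeeCCGg=8 TTeeCcGG=8 TTeeCcGg=8 TtEECCGG=8 TtEECCGg=8 TtEECcGG=8 TtEECcGg=8 TtEeCCGG=16 TtEeCCGg=16 TtEeCcGG=16 TtEeCcGg=16 TteeCCGG=8 TteeCCGg=8 TteeCcGG=8 TteeCcGg=8
TTeeCcGg hits 8/256; gcd=8; 8÷8/256÷8 = 1/32

P(TTeeCcGg) = 1/32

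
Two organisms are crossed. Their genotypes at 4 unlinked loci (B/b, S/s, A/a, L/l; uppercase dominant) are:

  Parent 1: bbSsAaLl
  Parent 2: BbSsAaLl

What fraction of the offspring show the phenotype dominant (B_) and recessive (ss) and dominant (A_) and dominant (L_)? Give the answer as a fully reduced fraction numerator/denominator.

P(B_ ss A_ L_) = 9/128

bbSsAaLl gametes: bSAL×2, bSAl×2, bSaL×2, bSal×2, bsAL×2, bsAl×2, bsaL×2, bsal×2
BbSsAaLl gametes: BSAL×1, BSAl×1, BSaL×1, BSal×1, BsAL×1, BsAl×1, BsaL×1, Bsal×1, bSAL×1, bSAl×1, bSaL×1, bSal×1, bsAL×1, bsAl×1, bsaL×1, bsal×1
bbSsAaLl×BbSsAaLl grid (16·16=256): BbSSAALL=2 BbSSAALl=4 BbSSAAll=2 BbSSAaLL=4 BbSSAaLl=8 BbSSAall=4 BbSSaaLL=2 BbSSaaLl=4 BbSSaall=2 BbSsAALL=4 BbSsAALl=8 BbSsAAll=4 BbSsAaLL=8 BbSsAaLl=16 BbSsAall=8 BbSsaaLL=4 BbSsaaLl=8 BbSsaall=4 BbssAALL=2 BbssAALl=4 BbssAAll=2 BbssAaLL=4 BbssAaLl=8 BbssAall=4 BbssaaLL=2 BbssaaLl=4 Bbssaall=2 bbSSAALL=2 bbSSAALl=4 bbSSAAll=2 bbSSAaLL=4 bbSSAaLl=8 bbSSAall=4 bbSSaaLL=2 bbSSaaLl=4 bbSSaall=2 bbSsAALL=4 bbSsAALl=8 bbSsAAll=4 bbSsAaLL=8 bbSsAaLl=16 bbSsAall=8 bbSsaaLL=4 bbSsaaLl=8 bbSsaall=4 bbssAALL=2 bbssAALl=4 bbssAAll=2 bbssAaLL=4 bbssAaLl=8 bbssAall=4 bbssaaLL=2 bbssaaLl=4 bbssaall=2
B_ ss A_ L_ hits 18/256; gcd=2; 18÷2/256÷2 = 9/128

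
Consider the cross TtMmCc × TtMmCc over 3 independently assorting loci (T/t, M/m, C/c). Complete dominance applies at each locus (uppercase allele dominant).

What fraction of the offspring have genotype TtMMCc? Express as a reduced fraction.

TtMmCc gametes: TMC×1, TMc×1, TmC×1, Tmc×1, tMC×1, tMc×1, tmC×1, tmc×1
TtMmCc gametes: TMC×1, TMc×1, TmC×1, Tmc×1, tMC×1, tMc×1, tmC×1, tmc×1
TtMmCc×TtMmCc grid (8·8=64): TTMMCC=1 TTMMCc=2 TTMMcc=1 TTMmCC=2 TTMmCc=4 TTMmcc=2 TTmmCC=1 TTmmCc=2 TTmmcc=1 TtMMCC=2 TtMMCc=4 TtMMcc=2 TtMmCC=4 TtMmCc=8 TtMmcc=4 TtmmCC=2 TtmmCc=4 Ttmmcc=2 ttMMCC=1 ttMMCc=2 ttMMcc=1 ttMmCC=2 ttMmCc=4 ttMmcc=2 ttmmCC=1 ttmmCc=2 ttmmcc=1
TtMMCc hits 4/64; gcd=4; 4÷4/64÷4 = 1/16

P(TtMMCc) = 1/16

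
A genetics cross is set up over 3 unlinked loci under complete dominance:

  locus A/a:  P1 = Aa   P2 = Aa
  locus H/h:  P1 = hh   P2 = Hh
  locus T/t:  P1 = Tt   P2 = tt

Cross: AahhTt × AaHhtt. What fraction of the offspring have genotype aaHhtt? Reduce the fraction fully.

AahhTt gametes: AhT×2, Aht×2, ahT×2, aht×2
AaHhtt gametes: AHt×2, Aht×2, aHt×2, aht×2
AahhTt×AaHhtt grid (8·8=64): AAHhTt=4 AAHhtt=4 AAhhTt=4 AAhhtt=4 AaHhTt=8 AaHhtt=8 AahhTt=8 Aahhtt=8 aaHhTt=4 aaHhtt=4 aahhTt=4 aahhtt=4
aaHhtt hits 4/64; gcd=4; 4÷4/64÷4 = 1/16

P(aaHhtt) = 1/16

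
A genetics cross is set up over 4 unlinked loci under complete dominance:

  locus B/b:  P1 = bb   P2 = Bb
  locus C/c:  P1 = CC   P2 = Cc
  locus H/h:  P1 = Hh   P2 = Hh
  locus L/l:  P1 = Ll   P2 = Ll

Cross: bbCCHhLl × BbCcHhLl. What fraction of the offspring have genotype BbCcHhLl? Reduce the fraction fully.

bbCCHhLl gametes: bCHL×4, bCHl×4, bChL×4, bChl×4
BbCcHhLl gametes: BCHL×1, BCHl×1, BChL×1, BChl×1, BcHL×1, BcHl×1, BchL×1, Bchl×1, bCHL×1, bCHl×1, bChL×1, bChl×1, bcHL×1, bcHl×1, bchL×1, bchl×1
bbCCHhLl×BbCcHhLl grid (16·16=256): BbCCHHLL=4 BbCCHHLl=8 BbCCHHll=4 BbCCHhLL=8 BbCCHhLl=16 BbCCHhll=8 BbCChhLL=4 BbCChhLl=8 BbCChhll=4 BbCcHHLL=4 BbCcHHLl=8 BbCcHHll=4 BbCcHhLL=8 BbCcHhLl=16 BbCcHhll=8 BbCchhLL=4 BbCchhLl=8 BbCchhll=4 bbCCHHLL=4 bbCCHHLl=8 bbCCHHll=4 bbCCHhLL=8 bbCCHhLl=16 bbCCHhll=8 bbCChhLL=4 bbCChhLl=8 bbCChhll=4 bbCcHHLL=4 bbCcHHLl=8 bbCcHHll=4 bbCcHhLL=8 bbCcHhLl=16 bbCcHhll=8 bbCchhLL=4 bbCchhLl=8 bbCchhll=4
BbCcHhLl hits 16/256; gcd=16; 16÷16/256÷16 = 1/16

P(BbCcHhLl) = 1/16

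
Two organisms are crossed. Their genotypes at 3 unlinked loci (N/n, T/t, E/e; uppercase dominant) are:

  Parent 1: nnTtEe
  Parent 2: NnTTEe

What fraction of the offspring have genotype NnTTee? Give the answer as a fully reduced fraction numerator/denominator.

P(NnTTee) = 1/16

nnTtEe gametes: nTE×2, nTe×2, ntE×2, nte×2
NnTTEe gametes: NTE×2, NTe×2, nTE×2, nTe×2
nnTtEe×NnTTEe grid (8·8=64): NnTTEE=4 NnTTEe=8 NnTTee=4 NnTtEE=4 NnTtEe=8 NnTtee=4 nnTTEE=4 nnTTEe=8 nnTTee=4 nnTtEE=4 nnTtEe=8 nnTtee=4
NnTTee hits 4/64; gcd=4; 4÷4/64÷4 = 1/16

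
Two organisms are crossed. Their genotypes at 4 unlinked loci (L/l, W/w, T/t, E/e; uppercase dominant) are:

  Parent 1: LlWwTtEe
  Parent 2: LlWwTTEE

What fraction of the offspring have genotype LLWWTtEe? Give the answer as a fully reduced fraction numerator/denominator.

P(LLWWTtEe) = 1/64

LlWwTtEe gametes: LWTE×1, LWTe×1, LWtE×1, LWte×1, LwTE×1, LwTe×1, LwtE×1, Lwte×1, lWTE×1, lWTe×1, lWtE×1, lWte×1, lwTE×1, lwTe×1, lwtE×1, lwte×1
LlWwTTEE gametes: LWTE×4, LwTE×4, lWTE×4, lwTE×4
LlWwTtEe×LlWwTTEE grid (16·16=256): LLWWTTEE=4 LLWWTTEe=4 LLWWTtEE=4 LLWWTtEe=4 LLWwTTEE=8 LLWwTTEe=8 LLWwTtEE=8 LLWwTtEe=8 LLwwTTEE=4 LLwwTTEe=4 LLwwTtEE=4 LLwwTtEe=4 LlWWTTEE=8 LlWWTTEe=8 LlWWTtEE=8 LlWWTtEe=8 LlWwTTEE=16 LlWwTTEe=16 LlWwTtEE=16 LlWwTtEe=16 LlwwTTEE=8 LlwwTTEe=8 LlwwTtEE=8 LlwwTtEe=8 llWWTTEE=4 llWWTTEe=4 llWWTtEE=4 llWWTtEe=4 llWwTTEE=8 llWwTTEe=8 llWwTtEE=8 llWwTtEe=8 llwwTTEE=4 llwwTTEe=4 llwwTtEE=4 llwwTtEe=4
LLWWTtEe hits 4/256; gcd=4; 4÷4/256÷4 = 1/64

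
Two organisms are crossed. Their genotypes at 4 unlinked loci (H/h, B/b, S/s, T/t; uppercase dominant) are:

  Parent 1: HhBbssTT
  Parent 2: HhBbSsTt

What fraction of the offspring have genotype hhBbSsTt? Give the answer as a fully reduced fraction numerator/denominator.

P(hhBbSsTt) = 1/32

HhBbssTT gametes: HBsT×4, HbsT×4, hBsT×4, hbsT×4
HhBbSsTt gametes: HBST×1, HBSt×1, HBsT×1, HBst×1, HbST×1, HbSt×1, HbsT×1, Hbst×1, hBST×1, hBSt×1, hBsT×1, hBst×1, hbST×1, hbSt×1, hbsT×1, hbst×1
HhBbssTT×HhBbSsTt grid (16·16=256): HHBBSsTT=4 HHBBSsTt=4 HHBBssTT=4 HHBBssTt=4 HHBbSsTT=8 HHBbSsTt=8 HHBbssTT=8 HHBbssTt=8 HHbbSsTT=4 HHbbSsTt=4 HHbbssTT=4 HHbbssTt=4 HhBBSsTT=8 HhBBSsTt=8 HhBBssTT=8 HhBBssTt=8 HhBbSsTT=16 HhBbSsTt=16 HhBbssTT=16 HhBbssTt=16 HhbbSsTT=8 HhbbSsTt=8 HhbbssTT=8 HhbbssTt=8 hhBBSsTT=4 hhBBSsTt=4 hhBBssTT=4 hhBBssTt=4 hhBbSsTT=8 hhBbSsTt=8 hhBbssTT=8 hhBbssTt=8 hhbbSsTT=4 hhbbSsTt=4 hhbbssTT=4 hhbbssTt=4
hhBbSsTt hits 8/256; gcd=8; 8÷8/256÷8 = 1/32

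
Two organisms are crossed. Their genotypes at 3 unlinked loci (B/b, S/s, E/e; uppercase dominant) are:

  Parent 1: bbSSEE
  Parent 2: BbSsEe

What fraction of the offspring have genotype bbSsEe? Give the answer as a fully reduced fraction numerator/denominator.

bbSSEE gametes: bSE×8
BbSsEe gametes: BSE×1, BSe×1, BsE×1, Bse×1, bSE×1, bSe×1, bsE×1, bse×1
bbSSEE×BbSsEe grid (8·8=64): BbSSEE=8 BbSSEe=8 BbSsEE=8 BbSsEe=8 bbSSEE=8 bbSSEe=8 bbSsEE=8 bbSsEe=8
bbSsEe hits 8/64; gcd=8; 8÷8/64÷8 = 1/8

P(bbSsEe) = 1/8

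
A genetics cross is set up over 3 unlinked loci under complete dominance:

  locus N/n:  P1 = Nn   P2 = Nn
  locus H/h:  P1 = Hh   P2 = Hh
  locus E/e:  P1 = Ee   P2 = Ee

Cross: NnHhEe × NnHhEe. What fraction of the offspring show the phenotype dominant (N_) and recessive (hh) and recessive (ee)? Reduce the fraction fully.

NnHhEe gametes: NHE×1, NHe×1, NhE×1, Nhe×1, nHE×1, nHe×1, nhE×1, nhe×1
NnHhEe gametes: NHE×1, NHe×1, NhE×1, Nhe×1, nHE×1, nHe×1, nhE×1, nhe×1
NnHhEe×NnHhEe grid (8·8=64): NNHHEE=1 NNHHEe=2 NNHHee=1 NNHhEE=2 NNHhEe=4 NNHhee=2 NNhhEE=1 NNhhEe=2 NNhhee=1 NnHHEE=2 NnHHEe=4 NnHHee=2 NnHhEE=4 NnHhEe=8 NnHhee=4 NnhhEE=2 NnhhEe=4 Nnhhee=2 nnHHEE=1 nnHHEe=2 nnHHee=1 nnHhEE=2 nnHhEe=4 nnHhee=2 nnhhEE=1 nnhhEe=2 nnhhee=1
N_ hh ee hits 3/64; gcd=1; 3÷1/64÷1 = 3/64

P(N_ hh ee) = 3/64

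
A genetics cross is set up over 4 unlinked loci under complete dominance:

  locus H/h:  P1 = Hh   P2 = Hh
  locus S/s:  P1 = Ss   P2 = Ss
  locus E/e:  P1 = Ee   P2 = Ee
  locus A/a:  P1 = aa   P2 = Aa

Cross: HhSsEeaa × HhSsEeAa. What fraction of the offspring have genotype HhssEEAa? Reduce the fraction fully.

P(HhssEEAa) = 1/64

HhSsEeaa gametes: HSEa×2, HSea×2, HsEa×2, Hsea×2, hSEa×2, hSea×2, hsEa×2, hsea×2
HhSsEeAa gametes: HSEA×1, HSEa×1, HSeA×1, HSea×1, HsEA×1, HsEa×1, HseA×1, Hsea×1, hSEA×1, hSEa×1, hSeA×1, hSea×1, hsEA×1, hsEa×1, hseA×1, hsea×1
HhSsEeaa×HhSsEeAa grid (16·16=256): HHSSEEAa=2 HHSSEEaa=2 HHSSEeAa=4 HHSSEeaa=4 HHSSeeAa=2 HHSSeeaa=2 HHSsEEAa=4 HHSsEEaa=4 HHSsEeAa=8 HHSsEeaa=8 HHSseeAa=4 HHSseeaa=4 HHssEEAa=2 HHssEEaa=2 HHssEeAa=4 HHssEeaa=4 HHsseeAa=2 HHsseeaa=2 HhSSEEAa=4 HhSSEEaa=4 HhSSEeAa=8 HhSSEeaa=8 HhSSeeAa=4 HhSSeeaa=4 HhSsEEAa=8 HhSsEEaa=8 HhSsEeAa=16 HhSsEeaa=16 HhSseeAa=8 HhSseeaa=8 HhssEEAa=4 HhssEEaa=4 HhssEeAa=8 HhssEeaa=8 HhsseeAa=4 Hhsseeaa=4 hhSSEEAa=2 hhSSEEaa=2 hhSSEeAa=4 hhSSEeaa=4 hhSSeeAa=2 hhSSeeaa=2 hhSsEEAa=4 hhSsEEaa=4 hhSsEeAa=8 hhSsEeaa=8 hhSseeAa=4 hhSseeaa=4 hhssEEAa=2 hhssEEaa=2 hhssEeAa=4 hhssEeaa=4 hhsseeAa=2 hhsseeaa=2
HhssEEAa hits 4/256; gcd=4; 4÷4/256÷4 = 1/64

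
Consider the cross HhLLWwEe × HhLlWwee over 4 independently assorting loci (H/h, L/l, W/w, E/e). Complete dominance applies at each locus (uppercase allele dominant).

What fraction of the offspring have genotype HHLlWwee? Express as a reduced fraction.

HhLLWwEe gametes: HLWE×2, HLWe×2, HLwE×2, HLwe×2, hLWE×2, hLWe×2, hLwE×2, hLwe×2
HhLlWwee gametes: HLWe×2, HLwe×2, HlWe×2, Hlwe×2, hLWe×2, hLwe×2, hlWe×2, hlwe×2
HhLLWwEe×HhLlWwee grid (16·16=256): HHLLWWEe=4 HHLLWWee=4 HHLLWwEe=8 HHLLWwee=8 HHLLwwEe=4 HHLLwwee=4 HHLlWWEe=4 HHLlWWee=4 HHLlWwEe=8 HHLlWwee=8 HHLlwwEe=4 HHLlwwee=4 HhLLWWEe=8 HhLLWWee=8 HhLLWwEe=16 HhLLWwee=16 HhLLwwEe=8 HhLLwwee=8 HhLlWWEe=8 HhLlWWee=8 HhLlWwEe=16 HhLlWwee=16 HhLlwwEe=8 HhLlwwee=8 hhLLWWEe=4 hhLLWWee=4 hhLLWwEe=8 hhLLWwee=8 hhLLwwEe=4 hhLLwwee=4 hhLlWWEe=4 hhLlWWee=4 hhLlWwEe=8 hhLlWwee=8 hhLlwwEe=4 hhLlwwee=4
HHLlWwee hits 8/256; gcd=8; 8÷8/256÷8 = 1/32

P(HHLlWwee) = 1/32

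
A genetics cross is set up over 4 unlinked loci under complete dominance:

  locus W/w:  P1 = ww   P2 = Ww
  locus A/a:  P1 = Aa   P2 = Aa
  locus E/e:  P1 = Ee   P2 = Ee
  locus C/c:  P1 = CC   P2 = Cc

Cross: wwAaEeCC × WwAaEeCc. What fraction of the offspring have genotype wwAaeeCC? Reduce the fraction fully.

wwAaEeCC gametes: wAEC×4, wAeC×4, waEC×4, waeC×4
WwAaEeCc gametes: WAEC×1, WAEc×1, WAeC×1, WAec×1, WaEC×1, WaEc×1, WaeC×1, Waec×1, wAEC×1, wAEc×1, wAeC×1, wAec×1, waEC×1, waEc×1, waeC×1, waec×1
wwAaEeCC×WwAaEeCc grid (16·16=256): WwAAEECC=4 WwAAEECc=4 WwAAEeCC=8 WwAAEeCc=8 WwAAeeCC=4 WwAAeeCc=4 WwAaEECC=8 WwAaEECc=8 WwAaEeCC=16 WwAaEeCc=16 WwAaeeCC=8 WwAaeeCc=8 WwaaEECC=4 WwaaEECc=4 WwaaEeCC=8 WwaaEeCc=8 WwaaeeCC=4 WwaaeeCc=4 wwAAEECC=4 wwAAEECc=4 wwAAEeCC=8 wwAAEeCc=8 wwAAeeCC=4 wwAAeeCc=4 wwAaEECC=8 wwAaEECc=8 wwAaEeCC=16 wwAaEeCc=16 wwAaeeCC=8 wwAaeeCc=8 wwaaEECC=4 wwaaEECc=4 wwaaEeCC=8 wwaaEeCc=8 wwaaeeCC=4 wwaaeeCc=4
wwAaeeCC hits 8/256; gcd=8; 8÷8/256÷8 = 1/32

P(wwAaeeCC) = 1/32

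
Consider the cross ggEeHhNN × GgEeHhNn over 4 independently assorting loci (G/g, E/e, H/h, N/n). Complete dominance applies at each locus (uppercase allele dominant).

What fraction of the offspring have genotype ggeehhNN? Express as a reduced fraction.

P(ggeehhNN) = 1/64

ggEeHhNN gametes: gEHN×4, gEhN×4, geHN×4, gehN×4
GgEeHhNn gametes: GEHN×1, GEHn×1, GEhN×1, GEhn×1, GeHN×1, GeHn×1, GehN×1, Gehn×1, gEHN×1, gEHn×1, gEhN×1, gEhn×1, geHN×1, geHn×1, gehN×1, gehn×1
ggEeHhNN×GgEeHhNn grid (16·16=256): GgEEHHNN=4 GgEEHHNn=4 GgEEHhNN=8 GgEEHhNn=8 GgEEhhNN=4 GgEEhhNn=4 GgEeHHNN=8 GgEeHHNn=8 GgEeHhNN=16 GgEeHhNn=16 GgEehhNN=8 GgEehhNn=8 GgeeHHNN=4 GgeeHHNn=4 GgeeHhNN=8 GgeeHhNn=8 GgeehhNN=4 GgeehhNn=4 ggEEHHNN=4 ggEEHHNn=4 ggEEHhNN=8 ggEEHhNn=8 ggEEhhNN=4 ggEEhhNn=4 ggEeHHNN=8 ggEeHHNn=8 ggEeHhNN=16 ggEeHhNn=16 ggEehhNN=8 ggEehhNn=8 ggeeHHNN=4 ggeeHHNn=4 ggeeHhNN=8 ggeeHhNn=8 ggeehhNN=4 ggeehhNn=4
ggeehhNN hits 4/256; gcd=4; 4÷4/256÷4 = 1/64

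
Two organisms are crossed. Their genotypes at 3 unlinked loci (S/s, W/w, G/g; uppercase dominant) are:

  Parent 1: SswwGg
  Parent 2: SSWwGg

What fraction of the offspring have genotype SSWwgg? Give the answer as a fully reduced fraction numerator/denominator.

P(SSWwgg) = 1/16

SswwGg gametes: SwG×2, Swg×2, swG×2, swg×2
SSWwGg gametes: SWG×2, SWg×2, SwG×2, Swg×2
SswwGg×SSWwGg grid (8·8=64): SSWwGG=4 SSWwGg=8 SSWwgg=4 SSwwGG=4 SSwwGg=8 SSwwgg=4 SsWwGG=4 SsWwGg=8 SsWwgg=4 SswwGG=4 SswwGg=8 Sswwgg=4
SSWwgg hits 4/64; gcd=4; 4÷4/64÷4 = 1/16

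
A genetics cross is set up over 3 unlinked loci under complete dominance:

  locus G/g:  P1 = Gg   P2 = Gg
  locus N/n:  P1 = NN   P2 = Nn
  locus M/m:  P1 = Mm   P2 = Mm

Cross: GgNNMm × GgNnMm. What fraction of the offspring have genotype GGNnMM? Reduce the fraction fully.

P(GGNnMM) = 1/32

GgNNMm gametes: GNM×2, GNm×2, gNM×2, gNm×2
GgNnMm gametes: GNM×1, GNm×1, GnM×1, Gnm×1, gNM×1, gNm×1, gnM×1, gnm×1
GgNNMm×GgNnMm grid (8·8=64): GGNNMM=2 GGNNMm=4 GGNNmm=2 GGNnMM=2 GGNnMm=4 GGNnmm=2 GgNNMM=4 GgNNMm=8 GgNNmm=4 GgNnMM=4 GgNnMm=8 GgNnmm=4 ggNNMM=2 ggNNMm=4 ggNNmm=2 ggNnMM=2 ggNnMm=4 ggNnmm=2
GGNnMM hits 2/64; gcd=2; 2÷2/64÷2 = 1/32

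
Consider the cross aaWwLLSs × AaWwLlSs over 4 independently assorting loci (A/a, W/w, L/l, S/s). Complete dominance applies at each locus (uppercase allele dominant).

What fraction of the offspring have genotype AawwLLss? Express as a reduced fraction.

P(AawwLLss) = 1/64

aaWwLLSs gametes: aWLS×4, aWLs×4, awLS×4, awLs×4
AaWwLlSs gametes: AWLS×1, AWLs×1, AWlS×1, AWls×1, AwLS×1, AwLs×1, AwlS×1, Awls×1, aWLS×1, aWLs×1, aWlS×1, aWls×1, awLS×1, awLs×1, awlS×1, awls×1
aaWwLLSs×AaWwLlSs grid (16·16=256): AaWWLLSS=4 AaWWLLSs=8 AaWWLLss=4 AaWWLlSS=4 AaWWLlSs=8 AaWWLlss=4 AaWwLLSS=8 AaWwLLSs=16 AaWwLLss=8 AaWwLlSS=8 AaWwLlSs=16 AaWwLlss=8 AawwLLSS=4 AawwLLSs=8 AawwLLss=4 AawwLlSS=4 AawwLlSs=8 AawwLlss=4 aaWWLLSS=4 aaWWLLSs=8 aaWWLLss=4 aaWWLlSS=4 aaWWLlSs=8 aaWWLlss=4 aaWwLLSS=8 aaWwLLSs=16 aaWwLLss=8 aaWwLlSS=8 aaWwLlSs=16 aaWwLlss=8 aawwLLSS=4 aawwLLSs=8 aawwLLss=4 aawwLlSS=4 aawwLlSs=8 aawwLlss=4
AawwLLss hits 4/256; gcd=4; 4÷4/256÷4 = 1/64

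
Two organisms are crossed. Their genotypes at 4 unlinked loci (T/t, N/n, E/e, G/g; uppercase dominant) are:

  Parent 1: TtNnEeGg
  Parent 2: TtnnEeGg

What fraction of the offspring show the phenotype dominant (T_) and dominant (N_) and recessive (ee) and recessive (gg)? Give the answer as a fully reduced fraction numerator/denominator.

TtNnEeGg gametes: TNEG×1, TNEg×1, TNeG×1, TNeg×1, TnEG×1, TnEg×1, TneG×1, Tneg×1, tNEG×1, tNEg×1, tNeG×1, tNeg×1, tnEG×1, tnEg×1, tneG×1, tneg×1
TtnnEeGg gametes: TnEG×2, TnEg×2, TneG×2, Tneg×2, tnEG×2, tnEg×2, tneG×2, tneg×2
TtNnEeGg×TtnnEeGg grid (16·16=256): TTNnEEGG=2 TTNnEEGg=4 TTNnEEgg=2 TTNnEeGG=4 TTNnEeGg=8 TTNnEegg=4 TTNneeGG=2 TTNneeGg=4 TTNneegg=2 TTnnEEGG=2 TTnnEEGg=4 TTnnEEgg=2 TTnnEeGG=4 TTnnEeGg=8 TTnnEegg=4 TTnneeGG=2 TTnneeGg=4 TTnneegg=2 TtNnEEGG=4 TtNnEEGg=8 TtNnEEgg=4 TtNnEeGG=8 TtNnEeGg=16 TtNnEegg=8 TtNneeGG=4 TtNneeGg=8 TtNneegg=4 TtnnEEGG=4 TtnnEEGg=8 TtnnEEgg=4 TtnnEeGG=8 TtnnEeGg=16 TtnnEegg=8 TtnneeGG=4 TtnneeGg=8 Ttnneegg=4 ttNnEEGG=2 ttNnEEGg=4 ttNnEEgg=2 ttNnEeGG=4 ttNnEeGg=8 ttNnEegg=4 ttNneeGG=2 ttNneeGg=4 ttNneegg=2 ttnnEEGG=2 ttnnEEGg=4 ttnnEEgg=2 ttnnEeGG=4 ttnnEeGg=8 ttnnEegg=4 ttnneeGG=2 ttnneeGg=4 ttnneegg=2
T_ N_ ee gg hits 6/256; gcd=2; 6÷2/256÷2 = 3/128

P(T_ N_ ee gg) = 3/128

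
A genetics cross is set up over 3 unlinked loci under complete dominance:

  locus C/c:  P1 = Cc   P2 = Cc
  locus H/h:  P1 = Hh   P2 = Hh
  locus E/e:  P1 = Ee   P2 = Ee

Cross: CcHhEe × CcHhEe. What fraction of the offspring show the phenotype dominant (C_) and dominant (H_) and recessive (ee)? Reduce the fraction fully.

CcHhEe gametes: CHE×1, CHe×1, ChE×1, Che×1, cHE×1, cHe×1, chE×1, che×1
CcHhEe gametes: CHE×1, CHe×1, ChE×1, Che×1, cHE×1, cHe×1, chE×1, che×1
CcHhEe×CcHhEe grid (8·8=64): CCHHEE=1 CCHHEe=2 CCHHee=1 CCHhEE=2 CCHhEe=4 CCHhee=2 CChhEE=1 CChhEe=2 CChhee=1 CcHHEE=2 CcHHEe=4 CcHHee=2 CcHhEE=4 CcHhEe=8 CcHhee=4 CchhEE=2 CchhEe=4 Cchhee=2 ccHHEE=1 ccHHEe=2 ccHHee=1 ccHhEE=2 ccHhEe=4 ccHhee=2 cchhEE=1 cchhEe=2 cchhee=1
C_ H_ ee hits 9/64; gcd=1; 9÷1/64÷1 = 9/64

P(C_ H_ ee) = 9/64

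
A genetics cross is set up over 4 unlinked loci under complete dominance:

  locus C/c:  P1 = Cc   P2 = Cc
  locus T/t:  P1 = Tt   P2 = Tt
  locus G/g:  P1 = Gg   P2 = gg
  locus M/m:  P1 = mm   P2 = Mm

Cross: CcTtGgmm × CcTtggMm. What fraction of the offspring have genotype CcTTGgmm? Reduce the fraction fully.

CcTtGgmm gametes: CTGm×2, CTgm×2, CtGm×2, Ctgm×2, cTGm×2, cTgm×2, ctGm×2, ctgm×2
CcTtggMm gametes: CTgM×2, CTgm×2, CtgM×2, Ctgm×2, cTgM×2, cTgm×2, ctgM×2, ctgm×2
CcTtGgmm×CcTtggMm grid (16·16=256): CCTTGgMm=4 CCTTGgmm=4 CCTTggMm=4 CCTTggmm=4 CCTtGgMm=8 CCTtGgmm=8 CCTtggMm=8 CCTtggmm=8 CCttGgMm=4 CCttGgmm=4 CCttggMm=4 CCttggmm=4 CcTTGgMm=8 CcTTGgmm=8 CcTTggMm=8 CcTTggmm=8 CcTtGgMm=16 CcTtGgmm=16 CcTtggMm=16 CcTtggmm=16 CcttGgMm=8 CcttGgmm=8 CcttggMm=8 Ccttggmm=8 ccTTGgMm=4 ccTTGgmm=4 ccTTggMm=4 ccTTggmm=4 ccTtGgMm=8 ccTtGgmm=8 ccTtggMm=8 ccTtggmm=8 ccttGgMm=4 ccttGgmm=4 ccttggMm=4 ccttggmm=4
CcTTGgmm hits 8/256; gcd=8; 8÷8/256÷8 = 1/32

P(CcTTGgmm) = 1/32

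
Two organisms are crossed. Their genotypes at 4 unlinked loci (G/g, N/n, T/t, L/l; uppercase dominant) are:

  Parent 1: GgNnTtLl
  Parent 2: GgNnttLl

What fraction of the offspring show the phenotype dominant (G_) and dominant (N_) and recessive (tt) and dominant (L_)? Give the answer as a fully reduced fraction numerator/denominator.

P(G_ N_ tt L_) = 27/128

GgNnTtLl gametes: GNTL×1, GNTl×1, GNtL×1, GNtl×1, GnTL×1, GnTl×1, GntL×1, Gntl×1, gNTL×1, gNTl×1, gNtL×1, gNtl×1, gnTL×1, gnTl×1, gntL×1, gntl×1
GgNnttLl gametes: GNtL×2, GNtl×2, GntL×2, Gntl×2, gNtL×2, gNtl×2, gntL×2, gntl×2
GgNnTtLl×GgNnttLl grid (16·16=256): GGNNTtLL=2 GGNNTtLl=4 GGNNTtll=2 GGNNttLL=2 GGNNttLl=4 GGNNttll=2 GGNnTtLL=4 GGNnTtLl=8 GGNnTtll=4 GGNnttLL=4 GGNnttLl=8 GGNnttll=4 GGnnTtLL=2 GGnnTtLl=4 GGnnTtll=2 GGnnttLL=2 GGnnttLl=4 GGnnttll=2 GgNNTtLL=4 GgNNTtLl=8 GgNNTtll=4 GgNNttLL=4 GgNNttLl=8 GgNNttll=4 GgNnTtLL=8 GgNnTtLl=16 GgNnTtll=8 GgNnttLL=8 GgNnttLl=16 GgNnttll=8 GgnnTtLL=4 GgnnTtLl=8 GgnnTtll=4 GgnnttLL=4 GgnnttLl=8 Ggnnttll=4 ggNNTtLL=2 ggNNTtLl=4 ggNNTtll=2 ggNNttLL=2 ggNNttLl=4 ggNNttll=2 ggNnTtLL=4 ggNnTtLl=8 ggNnTtll=4 ggNnttLL=4 ggNnttLl=8 ggNnttll=4 ggnnTtLL=2 ggnnTtLl=4 ggnnTtll=2 ggnnttLL=2 ggnnttLl=4 ggnnttll=2
G_ N_ tt L_ hits 54/256; gcd=2; 54÷2/256÷2 = 27/128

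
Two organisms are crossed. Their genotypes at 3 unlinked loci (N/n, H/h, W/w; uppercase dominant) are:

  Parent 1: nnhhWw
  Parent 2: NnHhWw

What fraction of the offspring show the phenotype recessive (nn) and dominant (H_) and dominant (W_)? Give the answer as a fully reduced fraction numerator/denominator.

P(nn H_ W_) = 3/16

nnhhWw gametes: nhW×4, nhw×4
NnHhWw gametes: NHW×1, NHw×1, NhW×1, Nhw×1, nHW×1, nHw×1, nhW×1, nhw×1
nnhhWw×NnHhWw grid (8·8=64): NnHhWW=4 NnHhWw=8 NnHhww=4 NnhhWW=4 NnhhWw=8 Nnhhww=4 nnHhWW=4 nnHhWw=8 nnHhww=4 nnhhWW=4 nnhhWw=8 nnhhww=4
nn H_ W_ hits 12/64; gcd=4; 12÷4/64÷4 = 3/16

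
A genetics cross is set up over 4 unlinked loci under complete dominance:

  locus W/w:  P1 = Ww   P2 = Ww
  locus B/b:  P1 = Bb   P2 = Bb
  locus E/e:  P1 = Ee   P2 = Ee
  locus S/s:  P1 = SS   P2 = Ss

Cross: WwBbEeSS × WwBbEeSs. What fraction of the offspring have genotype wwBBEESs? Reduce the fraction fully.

P(wwBBEESs) = 1/128

WwBbEeSS gametes: WBES×2, WBeS×2, WbES×2, WbeS×2, wBES×2, wBeS×2, wbES×2, wbeS×2
WwBbEeSs gametes: WBES×1, WBEs×1, WBeS×1, WBes×1, WbES×1, WbEs×1, WbeS×1, Wbes×1, wBES×1, wBEs×1, wBeS×1, wBes×1, wbES×1, wbEs×1, wbeS×1, wbes×1
WwBbEeSS×WwBbEeSs grid (16·16=256): WWBBEESS=2 WWBBEESs=2 WWBBEeSS=4 WWBBEeSs=4 WWBBeeSS=2 WWBBeeSs=2 WWBbEESS=4 WWBbEESs=4 WWBbEeSS=8 WWBbEeSs=8 WWBbeeSS=4 WWBbeeSs=4 WWbbEESS=2 WWbbEESs=2 WWbbEeSS=4 WWbbEeSs=4 WWbbeeSS=2 WWbbeeSs=2 WwBBEESS=4 WwBBEESs=4 WwBBEeSS=8 WwBBEeSs=8 WwBBeeSS=4 WwBBeeSs=4 WwBbEESS=8 WwBbEESs=8 WwBbEeSS=16 WwBbEeSs=16 WwBbeeSS=8 WwBbeeSs=8 WwbbEESS=4 WwbbEESs=4 WwbbEeSS=8 WwbbEeSs=8 WwbbeeSS=4 WwbbeeSs=4 wwBBEESS=2 wwBBEESs=2 wwBBEeSS=4 wwBBEeSs=4 wwBBeeSS=2 wwBBeeSs=2 wwBbEESS=4 wwBbEESs=4 wwBbEeSS=8 wwBbEeSs=8 wwBbeeSS=4 wwBbeeSs=4 wwbbEESS=2 wwbbEESs=2 wwbbEeSS=4 wwbbEeSs=4 wwbbeeSS=2 wwbbeeSs=2
wwBBEESs hits 2/256; gcd=2; 2÷2/256÷2 = 1/128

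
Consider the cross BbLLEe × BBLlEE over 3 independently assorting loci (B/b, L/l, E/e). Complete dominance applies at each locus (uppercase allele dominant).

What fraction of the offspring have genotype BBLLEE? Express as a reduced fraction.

P(BBLLEE) = 1/8

BbLLEe gametes: BLE×2, BLe×2, bLE×2, bLe×2
BBLlEE gametes: BLE×4, BlE×4
BbLLEe×BBLlEE grid (8·8=64): BBLLEE=8 BBLLEe=8 BBLlEE=8 BBLlEe=8 BbLLEE=8 BbLLEe=8 BbLlEE=8 BbLlEe=8
BBLLEE hits 8/64; gcd=8; 8÷8/64÷8 = 1/8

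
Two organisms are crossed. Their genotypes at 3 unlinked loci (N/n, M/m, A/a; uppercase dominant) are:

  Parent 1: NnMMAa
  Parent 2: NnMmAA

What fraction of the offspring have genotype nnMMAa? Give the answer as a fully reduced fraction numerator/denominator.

NnMMAa gametes: NMA×2, NMa×2, nMA×2, nMa×2
NnMmAA gametes: NMA×2, NmA×2, nMA×2, nmA×2
NnMMAa×NnMmAA grid (8·8=64): NNMMAA=4 NNMMAa=4 NNMmAA=4 NNMmAa=4 NnMMAA=8 NnMMAa=8 NnMmAA=8 NnMmAa=8 nnMMAA=4 nnMMAa=4 nnMmAA=4 nnMmAa=4
nnMMAa hits 4/64; gcd=4; 4÷4/64÷4 = 1/16

P(nnMMAa) = 1/16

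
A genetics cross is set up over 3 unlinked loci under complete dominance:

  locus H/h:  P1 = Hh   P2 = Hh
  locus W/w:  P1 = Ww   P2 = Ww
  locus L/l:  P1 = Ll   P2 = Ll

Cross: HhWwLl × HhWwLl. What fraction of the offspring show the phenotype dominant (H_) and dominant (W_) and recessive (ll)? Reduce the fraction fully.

HhWwLl gametes: HWL×1, HWl×1, HwL×1, Hwl×1, hWL×1, hWl×1, hwL×1, hwl×1
HhWwLl gametes: HWL×1, HWl×1, HwL×1, Hwl×1, hWL×1, hWl×1, hwL×1, hwl×1
HhWwLl×HhWwLl grid (8·8=64): HHWWLL=1 HHWWLl=2 HHWWll=1 HHWwLL=2 HHWwLl=4 HHWwll=2 HHwwLL=1 HHwwLl=2 HHwwll=1 HhWWLL=2 HhWWLl=4 HhWWll=2 HhWwLL=4 HhWwLl=8 HhWwll=4 HhwwLL=2 HhwwLl=4 Hhwwll=2 hhWWLL=1 hhWWLl=2 hhWWll=1 hhWwLL=2 hhWwLl=4 hhWwll=2 hhwwLL=1 hhwwLl=2 hhwwll=1
H_ W_ ll hits 9/64; gcd=1; 9÷1/64÷1 = 9/64

P(H_ W_ ll) = 9/64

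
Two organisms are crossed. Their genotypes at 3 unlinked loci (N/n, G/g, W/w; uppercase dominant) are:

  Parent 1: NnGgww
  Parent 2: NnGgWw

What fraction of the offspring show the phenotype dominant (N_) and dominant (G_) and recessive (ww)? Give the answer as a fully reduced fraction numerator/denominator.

P(N_ G_ ww) = 9/32

NnGgww gametes: NGw×2, Ngw×2, nGw×2, ngw×2
NnGgWw gametes: NGW×1, NGw×1, NgW×1, Ngw×1, nGW×1, nGw×1, ngW×1, ngw×1
NnGgww×NnGgWw grid (8·8=64): NNGGWw=2 NNGGww=2 NNGgWw=4 NNGgww=4 NNggWw=2 NNggww=2 NnGGWw=4 NnGGww=4 NnGgWw=8 NnGgww=8 NnggWw=4 Nnggww=4 nnGGWw=2 nnGGww=2 nnGgWw=4 nnGgww=4 nnggWw=2 nnggww=2
N_ G_ ww hits 18/64; gcd=2; 18÷2/64÷2 = 9/32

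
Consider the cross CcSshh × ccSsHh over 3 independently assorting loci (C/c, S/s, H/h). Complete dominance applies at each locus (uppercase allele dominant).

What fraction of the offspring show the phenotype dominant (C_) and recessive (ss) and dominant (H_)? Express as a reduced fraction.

CcSshh gametes: CSh×2, Csh×2, cSh×2, csh×2
ccSsHh gametes: cSH×2, cSh×2, csH×2, csh×2
CcSshh×ccSsHh grid (8·8=64): CcSSHh=4 CcSShh=4 CcSsHh=8 CcSshh=8 CcssHh=4 Ccsshh=4 ccSSHh=4 ccSShh=4 ccSsHh=8 ccSshh=8 ccssHh=4 ccsshh=4
C_ ss H_ hits 4/64; gcd=4; 4÷4/64÷4 = 1/16

P(C_ ss H_) = 1/16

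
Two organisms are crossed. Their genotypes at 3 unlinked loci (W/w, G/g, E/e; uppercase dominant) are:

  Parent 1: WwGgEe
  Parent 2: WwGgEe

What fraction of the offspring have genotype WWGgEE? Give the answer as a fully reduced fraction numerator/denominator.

WwGgEe gametes: WGE×1, WGe×1, WgE×1, Wge×1, wGE×1, wGe×1, wgE×1, wge×1
WwGgEe gametes: WGE×1, WGe×1, WgE×1, Wge×1, wGE×1, wGe×1, wgE×1, wge×1
WwGgEe×WwGgEe grid (8·8=64): WWGGEE=1 WWGGEe=2 WWGGee=1 WWGgEE=2 WWGgEe=4 WWGgee=2 WWggEE=1 WWggEe=2 WWggee=1 WwGGEE=2 WwGGEe=4 WwGGee=2 WwGgEE=4 WwGgEe=8 WwGgee=4 WwggEE=2 WwggEe=4 Wwggee=2 wwGGEE=1 wwGGEe=2 wwGGee=1 wwGgEE=2 wwGgEe=4 wwGgee=2 wwggEE=1 wwggEe=2 wwggee=1
WWGgEE hits 2/64; gcd=2; 2÷2/64÷2 = 1/32

P(WWGgEE) = 1/32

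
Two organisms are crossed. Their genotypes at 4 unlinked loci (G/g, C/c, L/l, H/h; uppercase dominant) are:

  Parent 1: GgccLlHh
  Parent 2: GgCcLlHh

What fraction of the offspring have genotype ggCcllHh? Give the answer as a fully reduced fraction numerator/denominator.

GgccLlHh gametes: GcLH×2, GcLh×2, GclH×2, Gclh×2, gcLH×2, gcLh×2, gclH×2, gclh×2
GgCcLlHh gametes: GCLH×1, GCLh×1, GClH×1, GClh×1, GcLH×1, GcLh×1, GclH×1, Gclh×1, gCLH×1, gCLh×1, gClH×1, gClh×1, gcLH×1, gcLh×1, gclH×1, gclh×1
GgccLlHh×GgCcLlHh grid (16·16=256): GGCcLLHH=2 GGCcLLHh=4 GGCcLLhh=2 GGCcLlHH=4 GGCcLlHh=8 GGCcLlhh=4 GGCcllHH=2 GGCcllHh=4 GGCcllhh=2 GGccLLHH=2 GGccLLHh=4 GGccLLhh=2 GGccLlHH=4 GGccLlHh=8 GGccLlhh=4 GGccllHH=2 GGccllHh=4 GGccllhh=2 GgCcLLHH=4 GgCcLLHh=8 GgCcLLhh=4 GgCcLlHH=8 GgCcLlHh=16 GgCcLlhh=8 GgCcllHH=4 GgCcllHh=8 GgCcllhh=4 GgccLLHH=4 GgccLLHh=8 GgccLLhh=4 GgccLlHH=8 GgccLlHh=16 GgccLlhh=8 GgccllHH=4 GgccllHh=8 Ggccllhh=4 ggCcLLHH=2 ggCcLLHh=4 ggCcLLhh=2 ggCcLlHH=4 ggCcLlHh=8 ggCcLlhh=4 ggCcllHH=2 ggCcllHh=4 ggCcllhh=2 ggccLLHH=2 ggccLLHh=4 ggccLLhh=2 ggccLlHH=4 ggccLlHh=8 ggccLlhh=4 ggccllHH=2 ggccllHh=4 ggccllhh=2
ggCcllHh hits 4/256; gcd=4; 4÷4/256÷4 = 1/64

P(ggCcllHh) = 1/64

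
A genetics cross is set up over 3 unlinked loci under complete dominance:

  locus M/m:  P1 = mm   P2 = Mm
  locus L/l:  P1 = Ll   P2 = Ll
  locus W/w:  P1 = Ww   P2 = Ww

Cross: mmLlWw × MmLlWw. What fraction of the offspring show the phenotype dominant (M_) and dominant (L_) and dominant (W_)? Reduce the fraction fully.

P(M_ L_ W_) = 9/32

mmLlWw gametes: mLW×2, mLw×2, mlW×2, mlw×2
MmLlWw gametes: MLW×1, MLw×1, MlW×1, Mlw×1, mLW×1, mLw×1, mlW×1, mlw×1
mmLlWw×MmLlWw grid (8·8=64): MmLLWW=2 MmLLWw=4 MmLLww=2 MmLlWW=4 MmLlWw=8 MmLlww=4 MmllWW=2 MmllWw=4 Mmllww=2 mmLLWW=2 mmLLWw=4 mmLLww=2 mmLlWW=4 mmLlWw=8 mmLlww=4 mmllWW=2 mmllWw=4 mmllww=2
M_ L_ W_ hits 18/64; gcd=2; 18÷2/64÷2 = 9/32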